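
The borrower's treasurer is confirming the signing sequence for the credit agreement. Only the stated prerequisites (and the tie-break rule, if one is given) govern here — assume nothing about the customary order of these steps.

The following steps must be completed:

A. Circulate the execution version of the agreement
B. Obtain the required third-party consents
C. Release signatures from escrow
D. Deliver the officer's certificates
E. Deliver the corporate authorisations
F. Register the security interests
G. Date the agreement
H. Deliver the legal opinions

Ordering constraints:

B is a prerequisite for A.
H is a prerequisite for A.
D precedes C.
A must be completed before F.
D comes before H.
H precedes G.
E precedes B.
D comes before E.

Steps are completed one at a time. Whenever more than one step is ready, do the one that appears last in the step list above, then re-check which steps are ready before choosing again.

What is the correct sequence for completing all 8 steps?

Only D has no prerequisites, so it is first.
Ready: H, E and C. H is listed later → H.
Ready: G, E and C. G is listed later → G.
Now E and C have their prerequisites met. E is listed later, so E next.
C and B are both available; C is listed later → C.
That leaves B as the only ready step → B.
Next only A has its prerequisites met → A.
Next only F has its prerequisites met → F.

D H G E C B A F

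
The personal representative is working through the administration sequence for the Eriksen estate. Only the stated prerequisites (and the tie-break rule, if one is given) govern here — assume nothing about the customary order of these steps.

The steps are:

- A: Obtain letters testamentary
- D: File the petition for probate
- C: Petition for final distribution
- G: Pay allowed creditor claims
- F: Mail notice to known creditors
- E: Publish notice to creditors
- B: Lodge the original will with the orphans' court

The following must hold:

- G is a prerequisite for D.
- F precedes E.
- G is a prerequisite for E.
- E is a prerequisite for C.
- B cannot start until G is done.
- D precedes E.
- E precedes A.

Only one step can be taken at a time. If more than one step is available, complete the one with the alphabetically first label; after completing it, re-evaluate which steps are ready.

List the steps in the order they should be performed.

Nothing is required for F and G. F has the earlier label → F first.
G is the only step now ready → G.
B and D are both available; B has the earlier label → B.
D needed G, now all done → D.
Next only E has its prerequisites met → E.
A and C are both available; A has the earlier label → A.
Next only C has its prerequisites met → C.

F → G → B → D → E → A → C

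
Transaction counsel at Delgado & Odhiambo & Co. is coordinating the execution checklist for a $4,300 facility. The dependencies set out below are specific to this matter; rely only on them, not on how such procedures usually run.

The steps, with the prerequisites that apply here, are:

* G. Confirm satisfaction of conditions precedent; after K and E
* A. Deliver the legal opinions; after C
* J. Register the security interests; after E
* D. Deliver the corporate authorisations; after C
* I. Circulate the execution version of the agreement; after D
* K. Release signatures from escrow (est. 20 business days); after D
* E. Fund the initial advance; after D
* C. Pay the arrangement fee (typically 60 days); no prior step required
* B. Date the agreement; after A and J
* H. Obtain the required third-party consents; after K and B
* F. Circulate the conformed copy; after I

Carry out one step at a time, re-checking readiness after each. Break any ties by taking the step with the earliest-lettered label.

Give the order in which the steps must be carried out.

C, A, D, E, I, F, J, B, K, G, H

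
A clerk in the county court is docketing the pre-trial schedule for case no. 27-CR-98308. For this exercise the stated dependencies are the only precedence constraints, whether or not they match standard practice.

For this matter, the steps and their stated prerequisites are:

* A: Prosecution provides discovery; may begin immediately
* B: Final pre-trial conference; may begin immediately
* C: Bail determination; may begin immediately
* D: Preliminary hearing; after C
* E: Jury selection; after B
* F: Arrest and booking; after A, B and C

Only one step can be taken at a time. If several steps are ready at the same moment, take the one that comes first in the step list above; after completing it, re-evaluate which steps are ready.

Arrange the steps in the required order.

A → B → C → D → E → F

A, B and C have no prerequisites; A is listed earlier, so A is first.
Now B and C have their prerequisites met. B is listed earlier, so B next.
Ready: C and E. C is listed earlier → C.
Now D, E and F have their prerequisites met. D is listed earlier, so D next.
Ready: E and F. E is listed earlier → E.
F needed A, B and C, now all done → F.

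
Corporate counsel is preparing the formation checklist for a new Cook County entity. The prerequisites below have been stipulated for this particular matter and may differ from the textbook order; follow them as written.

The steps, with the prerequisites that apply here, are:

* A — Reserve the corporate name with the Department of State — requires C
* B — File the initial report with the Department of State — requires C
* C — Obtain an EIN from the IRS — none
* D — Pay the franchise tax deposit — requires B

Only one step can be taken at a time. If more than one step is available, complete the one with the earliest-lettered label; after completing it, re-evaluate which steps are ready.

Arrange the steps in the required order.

C → A → B → D

Only C has no prerequisites, so it is first.
Ready: A and B. A has the earlier label → A.
That leaves B as the only ready step → B.
D needed B, now all done → D.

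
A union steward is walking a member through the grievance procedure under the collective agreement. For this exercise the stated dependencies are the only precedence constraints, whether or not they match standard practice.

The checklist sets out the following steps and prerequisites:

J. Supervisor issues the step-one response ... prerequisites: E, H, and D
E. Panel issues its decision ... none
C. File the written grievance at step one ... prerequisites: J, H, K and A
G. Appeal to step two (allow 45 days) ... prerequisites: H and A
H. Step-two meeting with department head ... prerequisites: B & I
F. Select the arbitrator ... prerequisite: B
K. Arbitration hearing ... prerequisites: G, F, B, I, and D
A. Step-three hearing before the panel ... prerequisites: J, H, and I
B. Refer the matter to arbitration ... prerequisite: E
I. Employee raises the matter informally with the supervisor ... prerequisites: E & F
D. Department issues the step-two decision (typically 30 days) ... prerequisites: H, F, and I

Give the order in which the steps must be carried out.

E B F I H D J A G K C

Only E has no prerequisites, so it is first.
B needed E, now all done → B.
F needed B, now all done → F.
Next only I has its prerequisites met → I.
That leaves H as the only ready step → H.
D needed H, F and I, now all done → D.
Next only J has its prerequisites met → J.
A needed J, H and I, now all done → A.
G is the only step now ready → G.
K needed G, F, B, I and D, now all done → K.
That leaves C as the only ready step → C.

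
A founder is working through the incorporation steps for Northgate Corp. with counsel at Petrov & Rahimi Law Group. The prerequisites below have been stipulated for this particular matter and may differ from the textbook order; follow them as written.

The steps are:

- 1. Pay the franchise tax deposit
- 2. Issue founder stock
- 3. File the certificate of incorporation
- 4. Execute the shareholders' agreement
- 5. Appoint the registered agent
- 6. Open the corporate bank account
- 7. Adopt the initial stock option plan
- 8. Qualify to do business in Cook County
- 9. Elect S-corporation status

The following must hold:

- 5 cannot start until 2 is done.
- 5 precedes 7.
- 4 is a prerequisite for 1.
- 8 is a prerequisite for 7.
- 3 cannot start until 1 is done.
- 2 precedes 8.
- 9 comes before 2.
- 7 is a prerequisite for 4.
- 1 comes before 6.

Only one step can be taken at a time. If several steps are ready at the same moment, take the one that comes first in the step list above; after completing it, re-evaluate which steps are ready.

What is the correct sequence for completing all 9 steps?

Only 9 has no prerequisites, so it is first.
2 is the only step now ready → 2.
5 and 8 are both available; 5 is listed earlier → 5.
8 needed 2, now all done → 8.
Next only 7 has its prerequisites met → 7.
That leaves 4 as the only ready step → 4.
1 needed 4, now all done → 1.
Ready: 3 and 6. 3 is listed earlier → 3.
6 is the only step now ready → 6.

9 2 5 8 7 4 1 3 6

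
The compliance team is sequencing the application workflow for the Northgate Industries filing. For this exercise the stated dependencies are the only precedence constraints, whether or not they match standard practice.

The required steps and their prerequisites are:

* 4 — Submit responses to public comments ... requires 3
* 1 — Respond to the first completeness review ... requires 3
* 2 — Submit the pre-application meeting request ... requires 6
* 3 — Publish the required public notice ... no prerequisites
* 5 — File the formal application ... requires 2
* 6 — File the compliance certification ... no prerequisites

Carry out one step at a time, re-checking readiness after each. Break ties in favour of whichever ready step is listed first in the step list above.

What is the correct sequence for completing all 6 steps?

3 → 4 → 1 → 6 → 2 → 5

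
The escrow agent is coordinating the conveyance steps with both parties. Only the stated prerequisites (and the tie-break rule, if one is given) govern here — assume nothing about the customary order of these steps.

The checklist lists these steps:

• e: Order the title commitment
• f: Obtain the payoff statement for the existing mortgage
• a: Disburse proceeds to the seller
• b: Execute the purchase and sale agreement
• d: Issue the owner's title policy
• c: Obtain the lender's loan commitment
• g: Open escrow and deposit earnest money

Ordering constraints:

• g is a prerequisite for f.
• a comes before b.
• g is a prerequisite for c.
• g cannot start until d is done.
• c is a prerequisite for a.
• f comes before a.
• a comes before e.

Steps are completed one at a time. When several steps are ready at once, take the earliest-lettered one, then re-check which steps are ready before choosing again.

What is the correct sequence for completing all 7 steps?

d has no prerequisites → d first.
g is the only step now ready → g.
Now c and f have their prerequisites met. c has the earlier label, so c next.
That leaves f as the only ready step → f.
a needed c and f, now all done → a.
Now b and e have their prerequisites met. b has the earlier label, so b next.
Next only e has its prerequisites met → e.

d, g, c, f, a, b, e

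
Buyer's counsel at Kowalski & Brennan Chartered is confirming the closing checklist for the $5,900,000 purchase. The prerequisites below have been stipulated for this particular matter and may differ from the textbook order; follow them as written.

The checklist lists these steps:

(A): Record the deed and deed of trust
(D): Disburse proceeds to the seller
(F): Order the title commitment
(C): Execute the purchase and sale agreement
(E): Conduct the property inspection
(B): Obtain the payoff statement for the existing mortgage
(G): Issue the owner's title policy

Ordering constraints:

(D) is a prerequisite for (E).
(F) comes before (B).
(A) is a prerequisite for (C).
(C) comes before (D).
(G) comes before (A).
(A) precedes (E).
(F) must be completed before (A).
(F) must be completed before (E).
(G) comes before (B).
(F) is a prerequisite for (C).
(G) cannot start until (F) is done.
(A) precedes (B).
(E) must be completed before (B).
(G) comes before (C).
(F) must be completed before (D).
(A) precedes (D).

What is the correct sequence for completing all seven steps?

(F) → (G) → (A) → (C) → (D) → (E) → (B)

Only (F) has no prerequisites, so it is first.
That leaves (G) as the only ready step → (G).
(A) needed (F) and (G), now all done → (A).
(C) is the only step now ready → (C).
Next only (D) has its prerequisites met → (D).
That leaves (E) as the only ready step → (E).
(B) needed (A), (F), (E) and (G), now all done → (B).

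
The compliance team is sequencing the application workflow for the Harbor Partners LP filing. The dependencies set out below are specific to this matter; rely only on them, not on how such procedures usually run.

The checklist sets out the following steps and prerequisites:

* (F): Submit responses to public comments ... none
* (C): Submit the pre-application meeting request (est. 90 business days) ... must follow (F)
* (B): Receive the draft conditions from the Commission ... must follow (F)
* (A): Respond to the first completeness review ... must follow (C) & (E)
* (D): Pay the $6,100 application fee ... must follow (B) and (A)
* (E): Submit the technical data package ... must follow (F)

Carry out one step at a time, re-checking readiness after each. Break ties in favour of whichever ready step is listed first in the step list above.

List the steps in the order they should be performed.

(F) is the only step with nothing outstanding, so it goes first.
Ready: (C), (B) and (E). (C) is listed earlier → (C).
(B) and (E) are both available; (B) is listed earlier → (B).
That leaves (E) as the only ready step → (E).
(A) needed (C) and (E), now all done → (A).
That leaves (D) as the only ready step → (D).

(F) (C) (B) (E) (A) (D)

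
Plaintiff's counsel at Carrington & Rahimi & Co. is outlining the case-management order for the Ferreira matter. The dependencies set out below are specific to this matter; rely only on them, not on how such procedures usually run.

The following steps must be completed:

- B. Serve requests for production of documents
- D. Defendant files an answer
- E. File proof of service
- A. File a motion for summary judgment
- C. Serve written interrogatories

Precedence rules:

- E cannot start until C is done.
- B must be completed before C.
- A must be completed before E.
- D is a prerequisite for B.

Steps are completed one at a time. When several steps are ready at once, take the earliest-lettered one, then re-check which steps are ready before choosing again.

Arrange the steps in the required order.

A and D have no prerequisites; A has the earlier label, so A is first.
D is the only step now ready → D.
That leaves B as the only ready step → B.
C needed B, now all done → C.
E needed A and C, now all done → E.

A, D, B, C, E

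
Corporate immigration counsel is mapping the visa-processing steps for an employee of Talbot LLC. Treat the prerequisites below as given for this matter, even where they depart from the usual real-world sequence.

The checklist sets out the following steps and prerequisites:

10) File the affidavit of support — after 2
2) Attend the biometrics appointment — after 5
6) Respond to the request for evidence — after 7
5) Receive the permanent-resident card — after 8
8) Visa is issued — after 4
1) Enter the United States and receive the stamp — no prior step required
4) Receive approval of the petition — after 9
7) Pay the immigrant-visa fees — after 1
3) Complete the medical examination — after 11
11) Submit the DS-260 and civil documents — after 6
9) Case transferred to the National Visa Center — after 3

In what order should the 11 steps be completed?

1, 7, 6, 11, 3, 9, 4, 8, 5, 2, 10

1 is the only step with nothing outstanding, so it goes first.
Next only 7 has its prerequisites met → 7.
6 needed 7, now all done → 6.
11 needed 6, now all done → 11.
3 is the only step now ready → 3.
Next only 9 has its prerequisites met → 9.
That leaves 4 as the only ready step → 4.
8 is the only step now ready → 8.
Next only 5 has its prerequisites met → 5.
2 needed 5, now all done → 2.
Next only 10 has its prerequisites met → 10.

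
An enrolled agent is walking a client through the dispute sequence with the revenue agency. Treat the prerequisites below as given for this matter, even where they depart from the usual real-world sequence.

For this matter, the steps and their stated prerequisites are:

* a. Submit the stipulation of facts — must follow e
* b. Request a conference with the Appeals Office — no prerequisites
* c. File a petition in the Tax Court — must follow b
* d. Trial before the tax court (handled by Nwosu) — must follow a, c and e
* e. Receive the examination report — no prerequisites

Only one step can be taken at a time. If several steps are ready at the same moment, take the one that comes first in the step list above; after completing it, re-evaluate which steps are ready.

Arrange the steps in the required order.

b, c, e, a, d

b and e have no prerequisites; b is listed earlier, so b is first.
c now also ready, so the ready set is {c, e}; c is listed earlier → c.
e is the only step now ready → e.
a needed e, now all done → a.
d is the only step now ready → d.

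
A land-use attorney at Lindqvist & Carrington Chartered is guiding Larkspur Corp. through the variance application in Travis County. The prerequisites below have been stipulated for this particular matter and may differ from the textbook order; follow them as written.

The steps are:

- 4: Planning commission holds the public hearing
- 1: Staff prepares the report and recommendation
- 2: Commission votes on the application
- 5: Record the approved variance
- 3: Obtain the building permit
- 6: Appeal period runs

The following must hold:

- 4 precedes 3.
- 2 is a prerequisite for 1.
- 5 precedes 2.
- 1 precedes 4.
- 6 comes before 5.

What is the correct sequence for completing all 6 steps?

6 has no prerequisites → 6 first.
5 needed 6, now all done → 5.
Next only 2 has its prerequisites met → 2.
Next only 1 has its prerequisites met → 1.
Next only 4 has its prerequisites met → 4.
That leaves 3 as the only ready step → 3.

6, 5, 2, 1, 4, 3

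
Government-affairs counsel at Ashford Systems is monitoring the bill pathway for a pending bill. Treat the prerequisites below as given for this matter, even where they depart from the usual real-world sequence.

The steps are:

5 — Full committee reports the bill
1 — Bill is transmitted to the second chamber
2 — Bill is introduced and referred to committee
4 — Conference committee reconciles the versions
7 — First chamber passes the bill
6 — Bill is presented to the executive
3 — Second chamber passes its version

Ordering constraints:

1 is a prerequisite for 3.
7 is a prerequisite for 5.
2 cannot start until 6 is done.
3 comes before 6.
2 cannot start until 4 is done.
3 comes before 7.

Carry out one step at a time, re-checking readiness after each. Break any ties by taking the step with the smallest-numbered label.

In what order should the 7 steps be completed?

1 → 3 → 4 → 6 → 2 → 7 → 5

1 and 4 have no prerequisites; 1 has the earlier label, so 1 is first.
3 and 4 are both available; 3 has the earlier label → 3.
6 and 7 now also ready, so the ready set is {4, 6, 7}; 4 has the earlier label → 4.
Now 6 and 7 have their prerequisites met. 6 has the earlier label, so 6 next.
2 now also ready, so the ready set is {2, 7}; 2 has the earlier label → 2.
7 is the only step now ready → 7.
That leaves 5 as the only ready step → 5.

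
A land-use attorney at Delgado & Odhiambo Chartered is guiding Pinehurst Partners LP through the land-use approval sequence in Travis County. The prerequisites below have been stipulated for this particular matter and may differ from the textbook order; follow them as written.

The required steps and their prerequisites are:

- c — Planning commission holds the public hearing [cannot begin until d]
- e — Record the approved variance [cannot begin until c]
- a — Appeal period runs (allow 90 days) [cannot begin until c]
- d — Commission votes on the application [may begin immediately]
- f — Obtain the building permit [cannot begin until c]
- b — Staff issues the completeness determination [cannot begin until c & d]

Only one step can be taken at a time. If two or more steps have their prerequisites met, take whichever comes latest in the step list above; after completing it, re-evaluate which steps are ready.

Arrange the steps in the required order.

d → c → b → f → a → e

d is the only step with nothing outstanding, so it goes first.
c needed d, now all done → c.
Now b, f, a and e have their prerequisites met. b is listed later, so b next.
f, a and e are all available; f is listed later → f.
Ready: a and e. a is listed later → a.
e needed c, now all done → e.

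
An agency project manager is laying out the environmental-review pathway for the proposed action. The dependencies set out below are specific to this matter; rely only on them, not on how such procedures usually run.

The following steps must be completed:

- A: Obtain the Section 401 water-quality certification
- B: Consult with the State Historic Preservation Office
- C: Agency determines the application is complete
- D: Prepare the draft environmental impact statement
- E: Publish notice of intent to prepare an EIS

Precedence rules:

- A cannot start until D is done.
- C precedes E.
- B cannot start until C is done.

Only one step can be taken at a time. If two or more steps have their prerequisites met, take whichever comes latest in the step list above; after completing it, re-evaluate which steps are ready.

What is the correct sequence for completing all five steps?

D → C → E → B → A

D and C have no prerequisites; D is listed later, so D is first.
Ready: C and A. C is listed later → C.
Ready: E, B and A. E is listed later → E.
B and A are both available; B is listed later → B.
That leaves A as the only ready step → A.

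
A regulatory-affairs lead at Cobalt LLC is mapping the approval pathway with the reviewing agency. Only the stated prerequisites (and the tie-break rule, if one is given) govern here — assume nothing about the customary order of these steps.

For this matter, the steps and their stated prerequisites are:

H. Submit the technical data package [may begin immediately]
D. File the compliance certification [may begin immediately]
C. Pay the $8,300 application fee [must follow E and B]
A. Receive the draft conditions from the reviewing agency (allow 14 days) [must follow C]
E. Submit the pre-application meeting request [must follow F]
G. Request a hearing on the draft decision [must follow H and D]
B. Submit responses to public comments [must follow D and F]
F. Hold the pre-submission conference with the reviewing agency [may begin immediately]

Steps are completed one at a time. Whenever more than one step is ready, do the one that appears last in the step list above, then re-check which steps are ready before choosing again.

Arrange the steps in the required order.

F, D and H have no prerequisites; F is listed later, so F is first.
E now also ready, so the ready set is {E, D, H}; E is listed later → E.
Now D and H have their prerequisites met. D is listed later, so D next.
B now also ready, so the ready set is {B, H}; B is listed later → B.
C now also ready, so the ready set is {C, H}; C is listed later → C.
A and H are both available; A is listed later → A.
H is the only step now ready → H.
G needed D and H, now all done → G.

F → E → D → B → C → A → H → G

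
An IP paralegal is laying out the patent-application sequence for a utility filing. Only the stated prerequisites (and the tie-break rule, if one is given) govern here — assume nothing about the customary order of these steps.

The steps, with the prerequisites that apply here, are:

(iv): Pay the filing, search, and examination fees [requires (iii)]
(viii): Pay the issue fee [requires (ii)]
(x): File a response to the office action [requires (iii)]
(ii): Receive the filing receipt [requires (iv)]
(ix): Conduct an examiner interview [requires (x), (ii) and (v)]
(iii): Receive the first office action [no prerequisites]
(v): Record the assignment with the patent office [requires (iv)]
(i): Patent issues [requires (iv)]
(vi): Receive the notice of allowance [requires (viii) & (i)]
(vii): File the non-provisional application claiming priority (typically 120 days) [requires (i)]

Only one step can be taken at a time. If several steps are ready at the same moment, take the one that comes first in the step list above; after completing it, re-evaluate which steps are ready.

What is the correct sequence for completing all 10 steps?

(iii), (iv), (x), (ii), (viii), (v), (ix), (i), (vi), (vii)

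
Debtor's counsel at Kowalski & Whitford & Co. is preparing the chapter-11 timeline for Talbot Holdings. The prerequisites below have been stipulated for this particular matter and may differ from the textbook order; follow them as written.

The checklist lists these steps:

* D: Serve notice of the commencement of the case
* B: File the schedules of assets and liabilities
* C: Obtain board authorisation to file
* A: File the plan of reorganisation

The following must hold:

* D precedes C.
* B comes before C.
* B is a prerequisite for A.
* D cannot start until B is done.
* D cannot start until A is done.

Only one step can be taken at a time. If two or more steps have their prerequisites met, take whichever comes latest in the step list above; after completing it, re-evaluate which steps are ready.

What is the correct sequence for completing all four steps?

B is the only step with nothing outstanding, so it goes first.
A is the only step now ready → A.
D needed A and B, now all done → D.
That leaves C as the only ready step → C.

B, A, D, C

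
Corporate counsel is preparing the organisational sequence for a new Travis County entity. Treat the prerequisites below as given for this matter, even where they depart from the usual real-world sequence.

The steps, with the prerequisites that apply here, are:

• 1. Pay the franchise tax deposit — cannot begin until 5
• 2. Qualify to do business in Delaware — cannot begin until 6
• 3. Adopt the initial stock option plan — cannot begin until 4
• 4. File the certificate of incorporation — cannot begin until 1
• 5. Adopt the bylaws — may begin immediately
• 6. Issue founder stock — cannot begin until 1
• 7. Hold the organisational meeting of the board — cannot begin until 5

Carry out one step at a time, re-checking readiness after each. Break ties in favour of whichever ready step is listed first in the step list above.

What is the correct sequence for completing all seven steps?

5 is the only step with nothing outstanding, so it goes first.
Now 1 and 7 have their prerequisites met. 1 is listed earlier, so 1 next.
Now 4, 6 and 7 have their prerequisites met. 4 is listed earlier, so 4 next.
3 now also ready, so the ready set is {3, 6, 7}; 3 is listed earlier → 3.
Ready: 6 and 7. 6 is listed earlier → 6.
Ready: 2 and 7. 2 is listed earlier → 2.
Next only 7 has its prerequisites met → 7.

5, 1, 4, 3, 6, 2, 7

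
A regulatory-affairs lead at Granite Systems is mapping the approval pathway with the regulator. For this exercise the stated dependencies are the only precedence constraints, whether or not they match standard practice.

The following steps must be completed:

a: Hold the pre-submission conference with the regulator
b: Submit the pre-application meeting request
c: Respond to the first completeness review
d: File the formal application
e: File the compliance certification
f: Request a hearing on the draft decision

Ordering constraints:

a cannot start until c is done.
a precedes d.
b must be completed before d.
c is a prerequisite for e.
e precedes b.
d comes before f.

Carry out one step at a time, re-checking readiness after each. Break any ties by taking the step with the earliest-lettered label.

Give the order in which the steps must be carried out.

c a e b d f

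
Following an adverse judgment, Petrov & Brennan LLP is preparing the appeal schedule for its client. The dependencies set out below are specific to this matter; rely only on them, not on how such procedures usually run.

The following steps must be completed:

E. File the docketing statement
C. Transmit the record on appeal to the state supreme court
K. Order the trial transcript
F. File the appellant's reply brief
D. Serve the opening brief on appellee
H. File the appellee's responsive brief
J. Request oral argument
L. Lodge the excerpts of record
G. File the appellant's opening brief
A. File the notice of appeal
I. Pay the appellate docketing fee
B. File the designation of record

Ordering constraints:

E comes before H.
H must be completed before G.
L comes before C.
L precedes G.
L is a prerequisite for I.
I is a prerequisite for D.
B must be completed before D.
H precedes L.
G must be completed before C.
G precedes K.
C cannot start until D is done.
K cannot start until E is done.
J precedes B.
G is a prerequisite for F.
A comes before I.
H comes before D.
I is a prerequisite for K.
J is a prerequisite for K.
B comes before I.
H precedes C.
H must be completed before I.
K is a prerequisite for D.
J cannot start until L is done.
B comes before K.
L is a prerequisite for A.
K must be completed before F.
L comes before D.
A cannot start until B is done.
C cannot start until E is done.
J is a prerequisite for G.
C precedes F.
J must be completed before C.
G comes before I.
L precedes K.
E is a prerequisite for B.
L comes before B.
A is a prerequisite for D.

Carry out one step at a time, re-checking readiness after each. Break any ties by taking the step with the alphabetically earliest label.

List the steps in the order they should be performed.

E H L J B A G I K D C F

E is the only step with nothing outstanding, so it goes first.
That leaves H as the only ready step → H.
That leaves L as the only ready step → L.
J needed L, now all done → J.
Now B and G have their prerequisites met. B has the earlier label, so B next.
Now A and G have their prerequisites met. A has the earlier label, so A next.
G is the only step now ready → G.
I needed A, B, G, H and L, now all done → I.
K needed B, E, G, I, J and L, now all done → K.
D is the only step now ready → D.
Next only C has its prerequisites met → C.
F is the only step now ready → F.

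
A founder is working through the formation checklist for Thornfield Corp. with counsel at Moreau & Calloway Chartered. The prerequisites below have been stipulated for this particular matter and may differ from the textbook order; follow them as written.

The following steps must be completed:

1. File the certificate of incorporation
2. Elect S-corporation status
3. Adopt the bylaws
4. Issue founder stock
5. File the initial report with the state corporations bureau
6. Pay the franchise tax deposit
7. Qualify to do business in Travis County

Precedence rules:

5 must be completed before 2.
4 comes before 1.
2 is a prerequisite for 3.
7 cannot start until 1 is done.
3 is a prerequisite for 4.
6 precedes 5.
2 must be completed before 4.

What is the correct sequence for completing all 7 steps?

6 5 2 3 4 1 7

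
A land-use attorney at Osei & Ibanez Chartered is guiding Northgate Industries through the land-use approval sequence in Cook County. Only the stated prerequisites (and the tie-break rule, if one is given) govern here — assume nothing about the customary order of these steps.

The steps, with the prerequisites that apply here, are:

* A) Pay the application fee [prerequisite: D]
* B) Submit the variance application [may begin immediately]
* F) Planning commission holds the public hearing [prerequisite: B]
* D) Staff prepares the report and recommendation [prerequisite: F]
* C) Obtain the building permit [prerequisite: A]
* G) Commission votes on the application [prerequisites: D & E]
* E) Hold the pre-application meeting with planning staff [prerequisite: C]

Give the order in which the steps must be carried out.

B, F, D, A, C, E, G

B has no prerequisites → B first.
Next only F has its prerequisites met → F.
D is the only step now ready → D.
Next only A has its prerequisites met → A.
C needed A, now all done → C.
E needed C, now all done → E.
That leaves G as the only ready step → G.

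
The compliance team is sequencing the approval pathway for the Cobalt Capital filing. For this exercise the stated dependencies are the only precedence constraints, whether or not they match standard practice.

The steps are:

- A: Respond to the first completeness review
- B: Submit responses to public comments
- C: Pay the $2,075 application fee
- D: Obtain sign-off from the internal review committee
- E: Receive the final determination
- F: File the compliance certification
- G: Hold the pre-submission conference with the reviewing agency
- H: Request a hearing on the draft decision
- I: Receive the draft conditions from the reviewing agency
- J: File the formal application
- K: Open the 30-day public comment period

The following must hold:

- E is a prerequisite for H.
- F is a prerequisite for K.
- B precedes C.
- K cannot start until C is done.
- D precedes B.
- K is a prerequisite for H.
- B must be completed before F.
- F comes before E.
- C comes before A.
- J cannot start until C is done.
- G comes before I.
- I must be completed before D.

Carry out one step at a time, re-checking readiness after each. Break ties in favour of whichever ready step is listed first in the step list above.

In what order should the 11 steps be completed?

G → I → D → B → C → A → F → E → J → K → H

G has no prerequisites → G first.
I is the only step now ready → I.
D needed I, now all done → D.
That leaves B as the only ready step → B.
Now C and F have their prerequisites met. C is listed earlier, so C next.
A and J now also ready, so the ready set is {A, F, J}; A is listed earlier → A.
Ready: F and J. F is listed earlier → F.
Now E, J and K have their prerequisites met. E is listed earlier, so E next.
Ready: J and K. J is listed earlier → J.
K needed C and F, now all done → K.
H is the only step now ready → H.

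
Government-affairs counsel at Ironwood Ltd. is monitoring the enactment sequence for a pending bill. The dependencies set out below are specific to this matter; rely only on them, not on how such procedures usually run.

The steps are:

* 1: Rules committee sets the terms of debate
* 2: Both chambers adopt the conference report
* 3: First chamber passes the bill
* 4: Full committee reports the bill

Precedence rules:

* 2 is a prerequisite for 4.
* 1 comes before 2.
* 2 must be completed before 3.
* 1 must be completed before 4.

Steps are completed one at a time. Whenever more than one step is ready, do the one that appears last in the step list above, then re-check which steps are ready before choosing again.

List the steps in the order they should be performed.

1 has no prerequisites → 1 first.
2 needed 1, now all done → 2.
4 and 3 are both available; 4 is listed later → 4.
3 is the only step now ready → 3.

1 2 4 3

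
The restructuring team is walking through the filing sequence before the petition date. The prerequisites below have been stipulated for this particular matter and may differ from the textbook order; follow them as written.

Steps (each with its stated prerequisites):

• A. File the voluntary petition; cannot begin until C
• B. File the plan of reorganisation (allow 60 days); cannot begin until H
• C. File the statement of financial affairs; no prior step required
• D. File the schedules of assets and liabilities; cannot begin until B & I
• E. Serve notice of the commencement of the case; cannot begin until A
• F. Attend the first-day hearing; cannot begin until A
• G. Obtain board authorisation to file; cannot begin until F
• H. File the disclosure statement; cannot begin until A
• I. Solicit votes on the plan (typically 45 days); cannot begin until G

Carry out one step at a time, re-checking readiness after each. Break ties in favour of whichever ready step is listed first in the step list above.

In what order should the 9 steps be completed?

C A E F G H B I D

Only C has no prerequisites, so it is first.
A needed C, now all done → A.
Ready: E, F and H. E is listed earlier → E.
F and H are both available; F is listed earlier → F.
Now G and H have their prerequisites met. G is listed earlier, so G next.
H and I are both available; H is listed earlier → H.
Ready: B and I. B is listed earlier → B.
I is the only step now ready → I.
D is the only step now ready → D.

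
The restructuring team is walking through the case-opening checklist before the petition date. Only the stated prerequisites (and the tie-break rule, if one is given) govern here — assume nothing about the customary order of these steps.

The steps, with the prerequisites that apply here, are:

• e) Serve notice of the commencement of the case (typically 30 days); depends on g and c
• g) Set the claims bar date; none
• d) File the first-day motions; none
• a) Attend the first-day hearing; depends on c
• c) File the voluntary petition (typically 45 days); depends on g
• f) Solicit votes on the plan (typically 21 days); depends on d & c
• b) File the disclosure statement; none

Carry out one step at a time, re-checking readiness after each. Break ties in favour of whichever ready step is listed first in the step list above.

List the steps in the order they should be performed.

g, d, c, e, a, f, b

g, d and b have no prerequisites; g is listed earlier, so g is first.
Now d, c and b have their prerequisites met. d is listed earlier, so d next.
c and b are both available; c is listed earlier → c.
e, a, f and b are all available; e is listed earlier → e.
Ready: a, f and b. a is listed earlier → a.
Now f and b have their prerequisites met. f is listed earlier, so f next.
b is the only step now ready → b.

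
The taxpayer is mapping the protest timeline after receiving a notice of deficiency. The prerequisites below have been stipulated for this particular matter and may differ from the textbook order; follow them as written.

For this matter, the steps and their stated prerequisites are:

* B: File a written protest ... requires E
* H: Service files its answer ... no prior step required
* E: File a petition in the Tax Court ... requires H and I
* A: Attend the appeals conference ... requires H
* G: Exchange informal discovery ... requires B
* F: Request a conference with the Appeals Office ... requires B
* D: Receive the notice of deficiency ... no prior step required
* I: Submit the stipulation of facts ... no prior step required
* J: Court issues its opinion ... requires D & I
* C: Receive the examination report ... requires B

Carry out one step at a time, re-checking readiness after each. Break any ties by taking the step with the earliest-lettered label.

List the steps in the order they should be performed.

D, H, A, I, E, B, C, F, G, J

Nothing is required for D, H and I. D has the earlier label → D first.
H and I are both available; H has the earlier label → H.
A now also ready, so the ready set is {A, I}; A has the earlier label → A.
I is the only step now ready → I.
Ready: E and J. E has the earlier label → E.
B now also ready, so the ready set is {B, J}; B has the earlier label → B.
C, F and G now also ready, so the ready set is {C, F, G, J}; C has the earlier label → C.
F, G and J are all available; F has the earlier label → F.
G and J are both available; G has the earlier label → G.
J is the only step now ready → J.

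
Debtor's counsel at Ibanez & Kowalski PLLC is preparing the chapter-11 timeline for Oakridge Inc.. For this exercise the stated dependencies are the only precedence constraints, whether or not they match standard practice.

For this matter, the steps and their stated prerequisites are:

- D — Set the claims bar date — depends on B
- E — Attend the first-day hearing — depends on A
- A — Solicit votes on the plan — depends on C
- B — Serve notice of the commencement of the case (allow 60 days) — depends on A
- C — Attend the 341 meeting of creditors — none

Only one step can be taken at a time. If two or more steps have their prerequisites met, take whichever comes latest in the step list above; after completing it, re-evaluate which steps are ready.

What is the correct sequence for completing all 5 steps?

Only C has no prerequisites, so it is first.
A is the only step now ready → A.
Now B and E have their prerequisites met. B is listed later, so B next.
D now also ready, so the ready set is {E, D}; E is listed later → E.
D needed B, now all done → D.

C, A, B, E, D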